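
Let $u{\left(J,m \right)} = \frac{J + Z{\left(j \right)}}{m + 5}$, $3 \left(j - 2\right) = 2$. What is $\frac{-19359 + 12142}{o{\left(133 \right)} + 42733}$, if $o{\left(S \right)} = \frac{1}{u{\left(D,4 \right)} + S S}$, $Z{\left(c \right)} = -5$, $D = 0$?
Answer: $- \frac{1148917532}{6802922677} \approx -0.16889$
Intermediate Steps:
$j = \frac{8}{3}$ ($j = 2 + \frac{1}{3} \cdot 2 = 2 + \frac{2}{3} = \frac{8}{3} \approx 2.6667$)
$u{\left(J,m \right)} = \frac{-5 + J}{5 + m}$ ($u{\left(J,m \right)} = \frac{J - 5}{m + 5} = \frac{-5 + J}{5 + m}$)
$o{\left(S \right)} = \frac{1}{- \frac{5}{9} + S^{2}}$ ($o{\left(S \right)} = \frac{1}{\frac{-5 + 0}{5 + 4} + S S} = \frac{1}{\frac{1}{9} \left(-5\right) + S^{2}} = \frac{1}{- \frac{5}{9} + S^{2}}$)
$\frac{-19359 + 12142}{o{\left(133 \right)} + 42733} = \frac{-19359 + 12142}{\frac{9}{-5 + 9 \cdot 133^{2}} + 42733} = - \frac{7217}{\frac{9}{-5 + 9 \cdot 17689} + 42733} = - \frac{7217}{\frac{9}{-5 + 159201} + 42733} = - \frac{7217}{\frac{9}{159196} + 42733} = - \frac{7217}{\frac{6802922677}{159196}} = \left(-7217\right) \frac{159196}{6802922677} = - \frac{1148917532}{6802922677}$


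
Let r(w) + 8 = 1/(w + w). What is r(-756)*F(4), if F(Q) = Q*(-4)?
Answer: 24194/189 ≈ 128.01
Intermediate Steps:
F(Q) = -4*Q
r(w) = -8 + 1/(2*w) (r(w) = -8 + 1/(w + w) = -8 + 1/(2*w))
r(-756)*F(4) = (-8 + (½)/(-756))*(-4*4) = (-8 + (½)*(-1/756))*(-16) = (-8 - 1/1512)*(-16) = -12097/1512*(-16) = 24194/189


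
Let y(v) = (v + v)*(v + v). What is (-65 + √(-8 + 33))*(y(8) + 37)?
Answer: -17580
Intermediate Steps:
y(v) = 4*v² (y(v) = (2*v)*(2*v) = 4*v²)
(-65 + √(-8 + 33))*(y(8) + 37) = (-65 + √(-8 + 33))*(4*8² + 37) = (-65 + √25)*(4*64 + 37) = (-65 + 5)*(256 + 37) = -60*293 = -17580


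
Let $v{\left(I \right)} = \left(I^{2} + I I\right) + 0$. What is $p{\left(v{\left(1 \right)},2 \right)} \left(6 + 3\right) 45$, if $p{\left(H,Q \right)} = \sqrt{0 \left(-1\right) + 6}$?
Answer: $405 \sqrt{6} \approx 992.04$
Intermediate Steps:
$v{\left(I \right)} = 2 I^{2}$ ($v{\left(I \right)} = \left(I^{2} + I^{2}\right) + 0 = 2 I^{2} + 0 = 2 I^{2}$)
$p{\left(H,Q \right)} = \sqrt{6}$ ($p{\left(H,Q \right)} = \sqrt{0 + 6} = \sqrt{6}$)
$p{\left(v{\left(1 \right)},2 \right)} \left(6 + 3\right) 45 = \sqrt{6} \left(6 + 3\right) 45 = \sqrt{6} \cdot 9 \cdot 45 = 9 \sqrt{6} \cdot 45 = 405 \sqrt{6}$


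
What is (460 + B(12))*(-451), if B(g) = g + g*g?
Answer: -277816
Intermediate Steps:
B(g) = g + g²
(460 + B(12))*(-451) = (460 + 12*(1 + 12))*(-451) = (460 + 12*13)*(-451) = (460 + 156)*(-451) = 616*(-451) = -277816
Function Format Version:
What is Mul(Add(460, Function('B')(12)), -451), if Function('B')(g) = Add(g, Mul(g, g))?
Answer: -277816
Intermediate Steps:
Function('B')(g) = Add(g, Pow(g, 2))
Mul(Add(460, Function('B')(12)), -451) = Mul(Add(460, Mul(12, Add(1, 12))), -451) = Mul(Add(460, Mul(12, 13)), -451) = Mul(Add(460, 156), -451) = Mul(616, -451) = -277816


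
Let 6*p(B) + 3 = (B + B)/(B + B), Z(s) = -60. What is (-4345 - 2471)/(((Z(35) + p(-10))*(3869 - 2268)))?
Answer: 20448/289781 ≈ 0.070564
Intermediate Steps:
p(B) = -⅓ (p(B) = -½ + ((B + B)/(B + B))/6 = -½ + ((2*B)/((2*B)))/6 = -½ + ((2*B)*(1/(2*B)))/6 = -½ + (⅙)*1 = -½ + ⅙ = -⅓)
(-4345 - 2471)/(((Z(35) + p(-10))*(3869 - 2268))) = (-4345 - 2471)/(((-60 - ⅓)*(3869 - 2268))) = -6816/((-181/3*1601)) = -6816/(-289781/3) = -6816*(-3/289781) = 20448/289781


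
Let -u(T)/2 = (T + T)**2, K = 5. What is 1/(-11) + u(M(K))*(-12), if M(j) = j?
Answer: 26399/11 ≈ 2399.9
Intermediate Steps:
u(T) = -8*T**2 (u(T) = -2*(T + T)**2 = -2*4*T**2 = -8*T**2)
1/(-11) + u(M(K))*(-12) = 1/(-11) - 8*5**2*(-12) = -1/11 - 8*25*(-12) = -1/11 - 200*(-12) = -1/11 + 2400 = 26399/11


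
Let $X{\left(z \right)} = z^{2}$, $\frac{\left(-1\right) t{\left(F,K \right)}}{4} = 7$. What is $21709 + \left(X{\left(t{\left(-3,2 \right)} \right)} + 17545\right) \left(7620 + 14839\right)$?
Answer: $411672720$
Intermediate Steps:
$t{\left(F,K \right)} = -28$ ($t{\left(F,K \right)} = \left(-4\right) 7 = -28$)
$21709 + \left(X{\left(t{\left(-3,2 \right)} \right)} + 17545\right) \left(7620 + 14839\right) = 21709 + \left(\left(-28\right)^{2} + 17545\right) \left(7620 + 14839\right) = 21709 + \left(784 + 17545\right) 22459 = 21709 + 18329 \cdot 22459 = 21709 + 411651011 = 411672720$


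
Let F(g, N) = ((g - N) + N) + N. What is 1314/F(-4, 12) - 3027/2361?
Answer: 513023/3148 ≈ 162.97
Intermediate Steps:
F(g, N) = N + g (F(g, N) = g + N = N + g)
1314/F(-4, 12) - 3027/2361 = 1314/(12 - 4) - 3027/2361 = 1314/8 - 3027*1/2361 = 1314*(⅛) - 1009/787 = 657/4 - 1009/787 = 513023/3148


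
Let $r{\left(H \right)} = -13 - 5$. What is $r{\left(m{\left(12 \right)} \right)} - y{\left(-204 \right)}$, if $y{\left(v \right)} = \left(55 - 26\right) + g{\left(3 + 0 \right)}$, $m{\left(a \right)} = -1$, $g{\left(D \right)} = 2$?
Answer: $-49$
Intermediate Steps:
$r{\left(H \right)} = -18$ ($r{\left(H \right)} = -13 - 5 = -18$)
$y{\left(v \right)} = 31$ ($y{\left(v \right)} = \left(55 - 26\right) + 2 = 29 + 2 = 31$)
$r{\left(m{\left(12 \right)} \right)} - y{\left(-204 \right)} = -18 - 31 = -49$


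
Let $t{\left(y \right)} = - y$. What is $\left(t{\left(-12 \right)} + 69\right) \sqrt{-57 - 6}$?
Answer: $243 i \sqrt{7} \approx 642.92 i$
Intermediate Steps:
$\left(t{\left(-12 \right)} + 69\right) \sqrt{-57 - 6} = \left(\left(-1\right) \left(-12\right) + 69\right) \sqrt{-57 - 6} = \left(12 + 69\right) \sqrt{-63} = 81 \cdot 3 i \sqrt{7} = 243 i \sqrt{7}$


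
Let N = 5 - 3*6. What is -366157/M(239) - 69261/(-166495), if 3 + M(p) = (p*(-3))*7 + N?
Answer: 2452481554/33532093 ≈ 73.138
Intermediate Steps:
N = -13 (N = 5 - 18 = -13)
M(p) = -16 - 21*p (M(p) = -3 + ((p*(-3))*7 - 13) = -3 + (-3*p*7 - 13) = -3 + (-21*p - 13) = -3 + (-13 - 21*p) = -16 - 21*p)
-366157/M(239) - 69261/(-166495) = -366157/(-16 - 21*239) - 69261/(-166495) = -366157/(-16 - 5019) - 69261*(-1/166495) = -366157/(-5035) + 69261/166495 = -366157*(-1/5035) + 69261/166495 = 366157/5035 + 69261/166495 = 2452481554/33532093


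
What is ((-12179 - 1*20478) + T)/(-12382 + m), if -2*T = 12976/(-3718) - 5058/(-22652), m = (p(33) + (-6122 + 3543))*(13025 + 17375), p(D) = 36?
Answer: 458373236333/1085310951917192 ≈ 0.00042234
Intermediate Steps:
m = -77307200 (m = (36 + (-6122 + 3543))*(13025 + 17375) = (36 - 2579)*30400 = -2543*30400 = -77307200)
T = 68781677/42110068 (T = -(12976/(-3718) - 5058/(-22652))/2 = -(12976*(-1/3718) - 5058*(-1/22652))/2 = -(-6488/1859 + 2529/11326)/2 = -1/2*(-68781677/21055034) = 68781677/42110068 ≈ 1.6334)
((-12179 - 1*20478) + T)/(-12382 + m) = ((-12179 - 1*20478) + 68781677/42110068)/(-12382 - 77307200) = ((-12179 - 20478) + 68781677/42110068)/(-77319582) = (-32657 + 68781677/42110068)*(-1/77319582) = -1375119708999/42110068*(-1/77319582) = 458373236333/1085310951917192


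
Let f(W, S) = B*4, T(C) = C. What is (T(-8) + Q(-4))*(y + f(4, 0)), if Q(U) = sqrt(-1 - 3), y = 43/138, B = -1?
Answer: 2036/69 - 509*I/69 ≈ 29.507 - 7.3768*I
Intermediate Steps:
f(W, S) = -4 (f(W, S) = -1*4 = -4)
y = 43/138 (y = 43*(1/138) = 43/138 ≈ 0.31159)
Q(U) = 2*I (Q(U) = sqrt(-4) = 2*I)
(T(-8) + Q(-4))*(y + f(4, 0)) = (-8 + 2*I)*(43/138 - 4) = (-8 + 2*I)*(-509/138) = 2036/69 - 509*I/69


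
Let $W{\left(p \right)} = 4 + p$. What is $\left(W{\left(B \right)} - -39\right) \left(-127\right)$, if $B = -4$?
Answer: $-4953$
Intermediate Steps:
$\left(W{\left(B \right)} - -39\right) \left(-127\right) = \left(\left(4 - 4\right) - -39\right) \left(-127\right) = \left(0 + 39\right) \left(-127\right) = 39 \left(-127\right) = -4953$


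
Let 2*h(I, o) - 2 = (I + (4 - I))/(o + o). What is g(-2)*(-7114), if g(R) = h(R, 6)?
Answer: -24899/3 ≈ -8299.7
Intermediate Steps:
h(I, o) = 1 + 1/o (h(I, o) = 1 + ((I + (4 - I))/(o + o))/2 = 1 + (4/((2*o)))/2 = 1 + (4*(1/(2*o)))/2 = 1 + (2/o)/2 = 1 + 1/o)
g(R) = 7/6 (g(R) = (1 + 6)/6 = (⅙)*7 = 7/6)
g(-2)*(-7114) = (7/6)*(-7114) = -24899/3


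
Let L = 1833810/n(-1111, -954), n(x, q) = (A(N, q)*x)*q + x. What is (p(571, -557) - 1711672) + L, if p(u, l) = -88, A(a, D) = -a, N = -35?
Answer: -5772549251930/3372289 ≈ -1.7118e+6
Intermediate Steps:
n(x, q) = x + 35*q*x (n(x, q) = ((-1*(-35))*x)*q + x = (35*x)*q + x = 35*q*x + x = x + 35*q*x)
L = 166710/3372289 (L = 1833810/((-1111*(1 + 35*(-954)))) = 1833810/((-1111*(1 - 33390))) = 1833810/((-1111*(-33389))) = 1833810/37095179 = 1833810*(1/37095179) = 166710/3372289 ≈ 0.049435)
(p(571, -557) - 1711672) + L = (-88 - 1711672) + 166710/3372289 = -1711760 + 166710/3372289 = -5772549251930/3372289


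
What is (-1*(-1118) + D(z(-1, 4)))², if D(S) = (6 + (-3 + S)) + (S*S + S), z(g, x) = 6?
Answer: 1366561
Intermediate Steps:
D(S) = 3 + S² + 2*S (D(S) = (3 + S) + (S² + S) = (3 + S) + (S + S²) = 3 + S² + 2*S)
(-1*(-1118) + D(z(-1, 4)))² = (-1*(-1118) + (3 + 6² + 2*6))² = (1118 + (3 + 36 + 12))² = (1118 + 51)² = 1169² = 1366561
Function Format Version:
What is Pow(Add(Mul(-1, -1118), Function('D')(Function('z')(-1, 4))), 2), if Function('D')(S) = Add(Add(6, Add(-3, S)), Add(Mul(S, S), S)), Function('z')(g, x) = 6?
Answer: 1366561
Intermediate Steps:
Function('D')(S) = Add(3, Pow(S, 2), Mul(2, S)) (Function('D')(S) = Add(Add(3, S), Add(Pow(S, 2), S)) = Add(Add(3, S), Add(S, Pow(S, 2))) = Add(3, Pow(S, 2), Mul(2, S)))
Pow(Add(Mul(-1, -1118), Function('D')(Function('z')(-1, 4))), 2) = Pow(Add(Mul(-1, -1118), Add(3, Pow(6, 2), Mul(2, 6))), 2) = Pow(Add(1118, Add(3, 36, 12)), 2) = Pow(Add(1118, 51), 2) = Pow(1169, 2) = 1366561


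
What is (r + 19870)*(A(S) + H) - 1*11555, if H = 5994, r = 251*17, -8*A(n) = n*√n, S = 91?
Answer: 144665623 - 2196467*√91/8 ≈ 1.4205e+8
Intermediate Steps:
A(n) = -n^(3/2)/8 (A(n) = -n*√n/8 = -n^(3/2)/8)
r = 4267
(r + 19870)*(A(S) + H) - 1*11555 = (4267 + 19870)*(-91*√91/8 + 5994) - 1*11555 = 24137*(-91*√91/8 + 5994) - 11555 = 24137*(5994 - 91*√91/8) - 11555 = (144677178 - 2196467*√91/8) - 11555 = 144665623 - 2196467*√91/8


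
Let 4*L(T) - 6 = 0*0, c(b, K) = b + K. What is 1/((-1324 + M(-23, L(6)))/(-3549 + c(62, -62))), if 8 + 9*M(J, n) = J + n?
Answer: 9126/3413 ≈ 2.6739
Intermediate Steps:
c(b, K) = K + b
L(T) = 3/2 (L(T) = 3/2 + (0*0)/4 = 3/2 + (¼)*0 = 3/2 + 0 = 3/2)
M(J, n) = -8/9 + J/9 + n/9 (M(J, n) = -8/9 + (J + n)/9 = -8/9 + (J/9 + n/9) = -8/9 + J/9 + n/9)
1/((-1324 + M(-23, L(6)))/(-3549 + c(62, -62))) = 1/((-1324 + (-8/9 + (⅑)*(-23) + (⅑)*(3/2)))/(-3549 + (-62 + 62))) = 1/((-1324 + (-8/9 - 23/9 + ⅙))/(-3549 + 0)) = 1/((-1324 - 59/18)/(-3549)) = 1/(-23891/18*(-1/3549)) = 1/(3413/9126) = 9126/3413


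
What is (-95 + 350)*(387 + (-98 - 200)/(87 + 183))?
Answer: 885632/9 ≈ 98404.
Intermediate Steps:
(-95 + 350)*(387 + (-98 - 200)/(87 + 183)) = 255*(387 - 298/270) = 255*(387 - 298*1/270) = 255*(387 - 149/135) = 255*(52096/135) = 885632/9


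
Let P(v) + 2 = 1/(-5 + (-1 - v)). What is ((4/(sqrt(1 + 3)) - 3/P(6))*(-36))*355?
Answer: -219816/5 ≈ -43963.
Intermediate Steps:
P(v) = -2 + 1/(-6 - v) (P(v) = -2 + 1/(-5 + (-1 - v)) = -2 + 1/(-6 - v))
((4/(sqrt(1 + 3)) - 3/P(6))*(-36))*355 = ((4/(sqrt(1 + 3)) - 3*(6 + 6)/(-13 - 2*6))*(-36))*355 = ((4/(sqrt(4)) - 3*12/(-13 - 12))*(-36))*355 = ((4/2 - 3/((1/12)*(-25)))*(-36))*355 = ((4*(1/2) - 3/(-25/12))*(-36))*355 = ((2 - 3*(-12/25))*(-36))*355 = ((2 + 36/25)*(-36))*355 = ((86/25)*(-36))*355 = -3096/25*355 = -219816/5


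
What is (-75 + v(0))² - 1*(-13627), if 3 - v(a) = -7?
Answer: 17852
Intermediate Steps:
v(a) = 10 (v(a) = 3 - 1*(-7) = 3 + 7 = 10)
(-75 + v(0))² - 1*(-13627) = (-75 + 10)² - 1*(-13627) = (-65)² + 13627 = 4225 + 13627 = 17852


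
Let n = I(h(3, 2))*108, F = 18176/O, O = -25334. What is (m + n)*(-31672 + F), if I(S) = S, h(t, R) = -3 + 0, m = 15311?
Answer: -6012759101944/12667 ≈ -4.7468e+8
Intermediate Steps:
h(t, R) = -3
F = -9088/12667 (F = 18176/(-25334) = 18176*(-1/25334) = -9088/12667 ≈ -0.71745)
n = -324 (n = -3*108 = -324)
(m + n)*(-31672 + F) = (15311 - 324)*(-31672 - 9088/12667) = 14987*(-401198312/12667) = -6012759101944/12667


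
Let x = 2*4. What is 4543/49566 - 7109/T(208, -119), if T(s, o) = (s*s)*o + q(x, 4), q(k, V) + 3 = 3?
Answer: 1079164481/11599381248 ≈ 0.093036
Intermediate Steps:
x = 8
q(k, V) = 0 (q(k, V) = -3 + 3 = 0)
T(s, o) = o*s² (T(s, o) = (s*s)*o + 0 = s²*o + 0 = o*s² + 0 = o*s²)
4543/49566 - 7109/T(208, -119) = 4543/49566 - 7109/((-119*208²)) = 4543*(1/49566) - 7109/((-119*43264)) = 413/4506 - 7109/(-5148416) = 413/4506 - 7109*(-1/5148416) = 413/4506 + 7109/5148416 = 1079164481/11599381248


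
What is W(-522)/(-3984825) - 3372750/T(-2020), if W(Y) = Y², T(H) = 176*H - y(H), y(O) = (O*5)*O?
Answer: 259457547969/2757169487800 ≈ 0.094103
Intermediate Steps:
y(O) = 5*O² (y(O) = (5*O)*O = 5*O²)
T(H) = -5*H² + 176*H (T(H) = 176*H - 5*H² = -5*H² + 176*H)
W(-522)/(-3984825) - 3372750/T(-2020) = (-522)²/(-3984825) - 3372750*(-1/(2020*(176 - 5*(-2020)))) = 272484*(-1/3984825) - 3372750*(-1/(2020*(176 + 10100))) = -90828/1328275 - 3372750/((-2020*10276)) = -90828/1328275 - 3372750/(-20757520) = -90828/1328275 - 3372750*(-1/20757520) = -90828/1328275 + 337275/2075752 = 259457547969/2757169487800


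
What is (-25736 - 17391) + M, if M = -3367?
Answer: -46494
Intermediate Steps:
(-25736 - 17391) + M = (-25736 - 17391) - 3367 = -43127 - 3367 = -46494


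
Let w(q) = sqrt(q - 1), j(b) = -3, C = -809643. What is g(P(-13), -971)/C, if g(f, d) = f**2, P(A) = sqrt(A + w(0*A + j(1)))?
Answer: 13/809643 - 2*I/809643 ≈ 1.6056e-5 - 2.4702e-6*I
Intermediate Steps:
w(q) = sqrt(-1 + q)
P(A) = sqrt(A + 2*I) (P(A) = sqrt(A + sqrt(-1 + (0*A - 3))) = sqrt(A + sqrt(-1 + (0 - 3))) = sqrt(A + sqrt(-1 - 3)) = sqrt(A + sqrt(-4)) = sqrt(A + 2*I))
g(P(-13), -971)/C = (sqrt(-13 + 2*I))**2/(-809643) = (-13 + 2*I)*(-1/809643) = 13/809643 - 2*I/809643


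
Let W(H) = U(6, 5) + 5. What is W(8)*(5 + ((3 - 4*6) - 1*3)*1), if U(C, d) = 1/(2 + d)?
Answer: -684/7 ≈ -97.714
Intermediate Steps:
W(H) = 36/7 (W(H) = 1/(2 + 5) + 5 = 1/7 + 5 = ⅐ + 5 = 36/7)
W(8)*(5 + ((3 - 4*6) - 1*3)*1) = 36*(5 + ((3 - 4*6) - 1*3)*1)/7 = 36*(5 + ((3 - 24) - 3)*1)/7 = 36*(5 + (-21 - 3)*1)/7 = 36*(5 - 24*1)/7 = 36*(5 - 24)/7 = (36/7)*(-19) = -684/7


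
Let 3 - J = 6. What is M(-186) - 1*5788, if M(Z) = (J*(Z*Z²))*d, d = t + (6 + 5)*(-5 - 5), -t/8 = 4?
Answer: -2741254444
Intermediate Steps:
J = -3 (J = 3 - 1*6 = 3 - 6 = -3)
t = -32 (t = -8*4 = -32)
d = -142 (d = -32 + (6 + 5)*(-5 - 5) = -32 + 11*(-10) = -32 - 110 = -142)
M(Z) = 426*Z³ (M(Z) = -3*Z*Z²*(-142) = -3*Z³*(-142) = 426*Z³)
M(-186) - 1*5788 = 426*(-186)³ - 1*5788 = 426*(-6434856) - 5788 = -2741248656 - 5788 = -2741254444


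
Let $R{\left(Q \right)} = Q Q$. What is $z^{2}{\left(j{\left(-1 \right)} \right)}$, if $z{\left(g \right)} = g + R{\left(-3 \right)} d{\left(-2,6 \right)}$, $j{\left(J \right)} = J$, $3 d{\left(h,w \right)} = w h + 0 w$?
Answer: $1369$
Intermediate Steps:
$d{\left(h,w \right)} = \frac{h w}{3}$ ($d{\left(h,w \right)} = \frac{w h + 0 w}{3} = \frac{h w + 0}{3} = \frac{h w}{3}$)
$R{\left(Q \right)} = Q^{2}$
$z{\left(g \right)} = -36 + g$ ($z{\left(g \right)} = g + \left(-3\right)^{2} \cdot \frac{1}{3} \left(-2\right) 6 = g + 9 \left(-4\right) = g - 36 = -36 + g$)
$z^{2}{\left(j{\left(-1 \right)} \right)} = \left(-36 - 1\right)^{2} = \left(-37\right)^{2} = 1369$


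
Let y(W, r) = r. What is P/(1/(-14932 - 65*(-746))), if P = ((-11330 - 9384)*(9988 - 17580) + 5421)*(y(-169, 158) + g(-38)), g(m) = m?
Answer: 633304330298640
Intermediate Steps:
P = 18871933080 (P = ((-11330 - 9384)*(9988 - 17580) + 5421)*(158 - 38) = (-20714*(-7592) + 5421)*120 = (157260688 + 5421)*120 = 157266109*120 = 18871933080)
P/(1/(-14932 - 65*(-746))) = 18871933080/(1/(-14932 - 65*(-746))) = 18871933080/(1/(-14932 + 48490)) = 18871933080/(1/33558) = 18871933080*33558 = 633304330298640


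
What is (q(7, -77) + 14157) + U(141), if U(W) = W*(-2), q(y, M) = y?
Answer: 13882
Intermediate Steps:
U(W) = -2*W
(q(7, -77) + 14157) + U(141) = (7 + 14157) - 2*141 = 14164 - 282 = 13882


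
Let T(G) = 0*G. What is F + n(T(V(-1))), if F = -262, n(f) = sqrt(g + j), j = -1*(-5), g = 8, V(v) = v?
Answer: -262 + sqrt(13) ≈ -258.39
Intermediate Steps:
j = 5
T(G) = 0
n(f) = sqrt(13) (n(f) = sqrt(8 + 5) = sqrt(13))
F + n(T(V(-1))) = -262 + sqrt(13)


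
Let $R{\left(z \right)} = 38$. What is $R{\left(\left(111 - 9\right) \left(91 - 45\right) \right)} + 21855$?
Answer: $21893$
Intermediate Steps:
$R{\left(\left(111 - 9\right) \left(91 - 45\right) \right)} + 21855 = 38 + 21855 = 21893$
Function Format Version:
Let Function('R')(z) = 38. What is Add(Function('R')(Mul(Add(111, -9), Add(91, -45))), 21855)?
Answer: 21893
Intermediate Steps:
Add(Function('R')(Mul(Add(111, -9), Add(91, -45))), 21855) = Add(38, 21855) = 21893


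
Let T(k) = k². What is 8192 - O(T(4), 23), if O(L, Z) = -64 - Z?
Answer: 8279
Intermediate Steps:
8192 - O(T(4), 23) = 8192 - (-64 - 1*23) = 8192 - (-64 - 23) = 8192 - 1*(-87) = 8192 + 87 = 8279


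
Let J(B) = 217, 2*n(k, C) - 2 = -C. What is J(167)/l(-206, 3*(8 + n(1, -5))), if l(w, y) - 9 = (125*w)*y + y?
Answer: -62/253809 ≈ -0.00024428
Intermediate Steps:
n(k, C) = 1 - C/2 (n(k, C) = 1 + (-C)/2 = 1 - C/2)
l(w, y) = 9 + y + 125*w*y (l(w, y) = 9 + ((125*w)*y + y) = 9 + (125*w*y + y) = 9 + (y + 125*w*y) = 9 + y + 125*w*y)
J(167)/l(-206, 3*(8 + n(1, -5))) = 217/(9 + 3*(8 + (1 - 1/2*(-5))) + 125*(-206)*(3*(8 + (1 - 1/2*(-5))))) = 217/(9 + 3*(8 + (1 + 5/2)) + 125*(-206)*(3*(8 + (1 + 5/2)))) = 217/(9 + 3*(8 + 7/2) + 125*(-206)*(3*(8 + 7/2))) = 217/(9 + 3*(23/2) + 125*(-206)*(3*(23/2))) = 217/(9 + 69/2 + 125*(-206)*(69/2)) = 217/(9 + 69/2 - 888375) = 217/(-1776663/2) = 217*(-2/1776663) = -62/253809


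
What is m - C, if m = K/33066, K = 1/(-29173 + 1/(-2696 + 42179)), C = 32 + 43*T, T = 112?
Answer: -20516014559874403/4231851188092 ≈ -4848.0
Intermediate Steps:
C = 4848 (C = 32 + 43*112 = 32 + 4816 = 4848)
K = -39483/1151837558 (K = 1/(-29173 + 1/39483) = 1/(-1151837558/39483) = -39483/1151837558 ≈ -3.4278e-5)
m = -4387/4231851188092 (m = -39483/1151837558/33066 = -39483/1151837558*1/33066 = -4387/4231851188092 ≈ -1.0367e-9)
m - C = -4387/4231851188092 - 1*4848 = -4387/4231851188092 - 4848 = -20516014559874403/4231851188092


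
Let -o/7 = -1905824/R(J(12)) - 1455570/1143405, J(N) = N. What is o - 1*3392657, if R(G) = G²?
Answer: -754648184237/228681 ≈ -3.3000e+6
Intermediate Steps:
o = 21188011180/228681 (o = -7*(-1905824/(12²) - 1455570/1143405) = -7*(-1905824/144 - 1455570*1/1143405) = -7*(-1905824*1/144 - 32346/25409) = -7*(-119114/9 - 32346/25409) = -7*(-3026858740/228681) = 21188011180/228681 ≈ 92653.)
o - 1*3392657 = 21188011180/228681 - 1*3392657 = 21188011180/228681 - 3392657 = -754648184237/228681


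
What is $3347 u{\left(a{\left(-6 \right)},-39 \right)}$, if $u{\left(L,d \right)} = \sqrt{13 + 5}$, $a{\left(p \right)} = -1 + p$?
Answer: $10041 \sqrt{2} \approx 14200.0$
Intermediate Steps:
$u{\left(L,d \right)} = 3 \sqrt{2}$ ($u{\left(L,d \right)} = \sqrt{18} = 3 \sqrt{2}$)
$3347 u{\left(a{\left(-6 \right)},-39 \right)} = 3347 \cdot 3 \sqrt{2} = 10041 \sqrt{2}$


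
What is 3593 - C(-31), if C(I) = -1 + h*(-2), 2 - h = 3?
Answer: 3592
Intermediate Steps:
h = -1 (h = 2 - 1*3 = 2 - 3 = -1)
C(I) = 1 (C(I) = -1 - 1*(-2) = -1 + 2 = 1)
3593 - C(-31) = 3593 - 1*1 = 3593 - 1 = 3592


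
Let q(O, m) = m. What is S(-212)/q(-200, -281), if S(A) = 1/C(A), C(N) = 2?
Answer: -1/562 ≈ -0.0017794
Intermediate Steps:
S(A) = ½ (S(A) = 1/2 = ½)
S(-212)/q(-200, -281) = (½)/(-281) = (½)*(-1/281) = -1/562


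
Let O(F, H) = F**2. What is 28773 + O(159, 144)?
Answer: 54054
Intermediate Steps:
28773 + O(159, 144) = 28773 + 159**2 = 28773 + 25281 = 54054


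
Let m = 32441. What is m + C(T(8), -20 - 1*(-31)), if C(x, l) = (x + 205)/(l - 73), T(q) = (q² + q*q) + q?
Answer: 64871/2 ≈ 32436.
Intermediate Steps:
T(q) = q + 2*q² (T(q) = (q² + q²) + q = 2*q² + q = q + 2*q²)
C(x, l) = (205 + x)/(-73 + l)
m + C(T(8), -20 - 1*(-31)) = 32441 + (205 + 8*(1 + 2*8))/(-73 + (-20 - 1*(-31))) = 32441 + (205 + 8*(1 + 16))/(-73 + (-20 + 31)) = 32441 + (205 + 8*17)/(-73 + 11) = 32441 + (205 + 136)/(-62) = 32441 - 1/62*341 = 32441 - 11/2 = 64871/2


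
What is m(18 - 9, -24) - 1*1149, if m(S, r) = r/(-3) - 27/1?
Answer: -1168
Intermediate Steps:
m(S, r) = -27 - r/3 (m(S, r) = r*(-⅓) - 27*1 = -r/3 - 27 = -27 - r/3)
m(18 - 9, -24) - 1*1149 = (-27 - ⅓*(-24)) - 1*1149 = (-27 + 8) - 1149 = -19 - 1149 = -1168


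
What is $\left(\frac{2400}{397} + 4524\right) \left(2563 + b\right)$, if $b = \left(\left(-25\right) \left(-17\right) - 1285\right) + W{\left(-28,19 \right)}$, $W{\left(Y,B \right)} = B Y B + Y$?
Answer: $- \frac{15166143324}{397} \approx -3.8202 \cdot 10^{7}$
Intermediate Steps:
$W{\left(Y,B \right)} = Y + Y B^{2}$ ($W{\left(Y,B \right)} = Y B^{2} + Y = Y + Y B^{2}$)
$b = -10996$ ($b = \left(\left(-25\right) \left(-17\right) - 1285\right) - 28 \left(1 + 19^{2}\right) = \left(425 - 1285\right) - 28 \left(1 + 361\right) = -860 - 10136 = -10996$)
$\left(\frac{2400}{397} + 4524\right) \left(2563 + b\right) = \left(\frac{2400}{397} + 4524\right) \left(2563 - 10996\right) = \left(2400 \cdot \frac{1}{397} + 4524\right) \left(-8433\right) = \left(\frac{2400}{397} + 4524\right) \left(-8433\right) = \frac{1798428}{397} \left(-8433\right) = - \frac{15166143324}{397}$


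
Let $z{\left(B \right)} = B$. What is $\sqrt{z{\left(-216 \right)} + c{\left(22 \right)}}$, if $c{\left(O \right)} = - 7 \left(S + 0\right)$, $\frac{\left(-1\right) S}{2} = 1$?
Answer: $i \sqrt{202} \approx 14.213 i$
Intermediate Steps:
$S = -2$ ($S = \left(-2\right) 1 = -2$)
$c{\left(O \right)} = 14$ ($c{\left(O \right)} = - 7 \left(-2 + 0\right) = \left(-7\right) \left(-2\right) = 14$)
$\sqrt{z{\left(-216 \right)} + c{\left(22 \right)}} = \sqrt{-216 + 14} = \sqrt{-202} = i \sqrt{202}$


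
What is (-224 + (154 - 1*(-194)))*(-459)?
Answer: -56916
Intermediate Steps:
(-224 + (154 - 1*(-194)))*(-459) = (-224 + (154 + 194))*(-459) = (-224 + 348)*(-459) = 124*(-459) = -56916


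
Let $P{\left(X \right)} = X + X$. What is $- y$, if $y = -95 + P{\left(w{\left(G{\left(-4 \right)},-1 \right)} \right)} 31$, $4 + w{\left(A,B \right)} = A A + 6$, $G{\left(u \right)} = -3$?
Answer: $-587$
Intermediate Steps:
$w{\left(A,B \right)} = 2 + A^{2}$ ($w{\left(A,B \right)} = -4 + \left(A A + 6\right) = -4 + \left(A^{2} + 6\right) = -4 + \left(6 + A^{2}\right) = 2 + A^{2}$)
$P{\left(X \right)} = 2 X$
$y = 587$ ($y = -95 + 2 \left(2 + \left(-3\right)^{2}\right) 31 = -95 + 2 \left(2 + 9\right) 31 = -95 + 2 \cdot 11 \cdot 31 = -95 + 22 \cdot 31 = -95 + 682 = 587$)
$- y = \left(-1\right) 587 = -587$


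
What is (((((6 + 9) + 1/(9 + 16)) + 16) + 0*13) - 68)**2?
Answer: 853776/625 ≈ 1366.0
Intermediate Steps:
(((((6 + 9) + 1/(9 + 16)) + 16) + 0*13) - 68)**2 = ((((15 + 1/25) + 16) + 0) - 68)**2 = (((376/25 + 16) + 0) - 68)**2 = ((776/25 + 0) - 68)**2 = (776/25 - 68)**2 = (-924/25)**2 = 853776/625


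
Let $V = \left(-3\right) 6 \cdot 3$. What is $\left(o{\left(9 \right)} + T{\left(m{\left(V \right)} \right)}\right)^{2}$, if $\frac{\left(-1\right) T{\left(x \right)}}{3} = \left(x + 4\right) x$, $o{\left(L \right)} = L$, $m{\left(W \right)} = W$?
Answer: $65464281$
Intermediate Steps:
$V = -54$ ($V = \left(-18\right) 3 = -54$)
$T{\left(x \right)} = - 3 x \left(4 + x\right)$ ($T{\left(x \right)} = - 3 \left(x + 4\right) x = - 3 \left(4 + x\right) x = - 3 x \left(4 + x\right)$)
$\left(o{\left(9 \right)} + T{\left(m{\left(V \right)} \right)}\right)^{2} = \left(9 - - 162 \left(4 - 54\right)\right)^{2} = \left(9 - \left(-162\right) \left(-50\right)\right)^{2} = \left(9 - 8100\right)^{2} = \left(-8091\right)^{2} = 65464281$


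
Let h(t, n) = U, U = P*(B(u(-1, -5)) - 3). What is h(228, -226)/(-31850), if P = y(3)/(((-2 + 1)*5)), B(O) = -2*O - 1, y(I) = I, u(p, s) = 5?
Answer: -3/11375 ≈ -0.00026374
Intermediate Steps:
B(O) = -1 - 2*O
P = -⅗ (P = 3/(((-2 + 1)*5)) = 3/((-1*5)) = 3/(-5) = 3*(-⅕) = -⅗ ≈ -0.60000)
U = 42/5 (U = -3*((-1 - 2*5) - 3)/5 = -3*((-1 - 10) - 3)/5 = -3*(-11 - 3)/5 = -⅗*(-14) = 42/5 ≈ 8.4000)
h(t, n) = 42/5
h(228, -226)/(-31850) = (42/5)/(-31850) = (42/5)*(-1/31850) = -3/11375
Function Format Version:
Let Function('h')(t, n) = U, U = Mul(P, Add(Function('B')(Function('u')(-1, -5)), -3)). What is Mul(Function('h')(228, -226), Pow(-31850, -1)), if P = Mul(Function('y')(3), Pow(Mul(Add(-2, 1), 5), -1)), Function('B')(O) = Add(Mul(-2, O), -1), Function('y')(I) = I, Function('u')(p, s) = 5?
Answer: Rational(-3, 11375) ≈ -0.00026374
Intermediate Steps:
Function('B')(O) = Add(-1, Mul(-2, O))
P = Rational(-3, 5) (P = Mul(3, Pow(Mul(Add(-2, 1), 5), -1)) = Mul(3, Pow(Mul(-1, 5), -1)) = Mul(3, Pow(-5, -1)) = Mul(3, Rational(-1, 5)) = Rational(-3, 5) ≈ -0.60000)
U = Rational(42, 5) (U = Mul(Rational(-3, 5), Add(Add(-1, Mul(-2, 5)), -3)) = Mul(Rational(-3, 5), Add(Add(-1, -10), -3)) = Mul(Rational(-3, 5), Add(-11, -3)) = Mul(Rational(-3, 5), -14) = Rational(42, 5) ≈ 8.4000)
Function('h')(t, n) = Rational(42, 5)
Mul(Function('h')(228, -226), Pow(-31850, -1)) = Mul(Rational(42, 5), Pow(-31850, -1)) = Mul(Rational(42, 5), Rational(-1, 31850)) = Rational(-3, 11375)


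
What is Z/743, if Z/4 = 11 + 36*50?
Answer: 7244/743 ≈ 9.7497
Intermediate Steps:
Z = 7244 (Z = 4*(11 + 36*50) = 4*(11 + 1800) = 4*1811 = 7244)
Z/743 = 7244/743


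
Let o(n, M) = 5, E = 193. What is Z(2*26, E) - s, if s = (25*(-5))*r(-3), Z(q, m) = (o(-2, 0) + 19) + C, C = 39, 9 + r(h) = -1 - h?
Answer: -812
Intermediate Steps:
r(h) = -10 - h (r(h) = -9 + (-1 - h) = -10 - h)
Z(q, m) = 63 (Z(q, m) = (5 + 19) + 39 = 24 + 39 = 63)
s = 875 (s = (25*(-5))*(-10 - 1*(-3)) = -125*(-10 + 3) = -125*(-7) = 875)
Z(2*26, E) - s = 63 - 1*875 = 63 - 875 = -812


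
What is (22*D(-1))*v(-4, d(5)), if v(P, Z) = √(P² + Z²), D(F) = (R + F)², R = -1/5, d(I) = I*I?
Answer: 792*√641/25 ≈ 802.07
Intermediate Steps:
d(I) = I²
R = -⅕ (R = -1*⅕ = -⅕ ≈ -0.20000)
D(F) = (-⅕ + F)²
(22*D(-1))*v(-4, d(5)) = (22*((-1 + 5*(-1))²/25))*√((-4)² + (5²)²) = (22*((-1 - 5)²/25))*√(16 + 25²) = (22*((1/25)*(-6)²))*√(16 + 625) = (22*((1/25)*36))*√641 = (22*(36/25))*√641 = 792*√641/25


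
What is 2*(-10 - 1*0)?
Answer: -20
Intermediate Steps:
2*(-10 - 1*0) = 2*(-10 + 0) = 2*(-10) = -20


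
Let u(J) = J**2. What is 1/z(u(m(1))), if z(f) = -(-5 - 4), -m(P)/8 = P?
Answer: 1/9 ≈ 0.11111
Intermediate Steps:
m(P) = -8*P
z(f) = 9 (z(f) = -1*(-9) = 9)
1/z(u(m(1))) = 1/9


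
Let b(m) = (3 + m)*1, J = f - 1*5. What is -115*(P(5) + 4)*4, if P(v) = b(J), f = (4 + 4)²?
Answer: -30360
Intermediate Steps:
f = 64 (f = 8² = 64)
J = 59 (J = 64 - 1*5 = 64 - 5 = 59)
b(m) = 3 + m
P(v) = 62 (P(v) = 3 + 59 = 62)
-115*(P(5) + 4)*4 = -115*(62 + 4)*4 = -7590*4 = -115*264 = -30360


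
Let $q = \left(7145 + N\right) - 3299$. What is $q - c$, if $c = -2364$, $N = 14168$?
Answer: $20378$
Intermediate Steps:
$q = 18014$ ($q = \left(7145 + 14168\right) - 3299 = 21313 - 3299 = 18014$)
$q - c = 18014 - -2364 = 18014 + 2364 = 20378$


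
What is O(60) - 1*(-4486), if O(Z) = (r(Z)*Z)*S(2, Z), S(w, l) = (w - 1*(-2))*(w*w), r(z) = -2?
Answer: 2566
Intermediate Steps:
S(w, l) = w**2*(2 + w) (S(w, l) = (w + 2)*w**2 = (2 + w)*w**2 = w**2*(2 + w))
O(Z) = -32*Z (O(Z) = (-2*Z)*(2**2*(2 + 2)) = (-2*Z)*(4*4) = -2*Z*16 = -32*Z)
O(60) - 1*(-4486) = -32*60 - 1*(-4486) = -1920 + 4486 = 2566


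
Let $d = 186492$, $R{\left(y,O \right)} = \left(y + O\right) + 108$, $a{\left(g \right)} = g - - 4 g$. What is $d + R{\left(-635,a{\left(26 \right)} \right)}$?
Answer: $186095$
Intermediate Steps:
$a{\left(g \right)} = 5 g$ ($a{\left(g \right)} = g + 4 g = 5 g$)
$R{\left(y,O \right)} = 108 + O + y$ ($R{\left(y,O \right)} = \left(O + y\right) + 108 = 108 + O + y$)
$d + R{\left(-635,a{\left(26 \right)} \right)} = 186492 + \left(108 + 5 \cdot 26 - 635\right) = 186492 + \left(108 + 130 - 635\right) = 186492 - 397 = 186095$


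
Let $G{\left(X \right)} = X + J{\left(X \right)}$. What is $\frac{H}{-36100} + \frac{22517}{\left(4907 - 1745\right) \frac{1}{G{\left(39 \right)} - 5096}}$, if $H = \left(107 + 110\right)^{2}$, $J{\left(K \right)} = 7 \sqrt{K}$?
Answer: $- \frac{2055400313159}{57074100} + \frac{157619 \sqrt{39}}{3162} \approx -35702.0$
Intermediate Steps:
$G{\left(X \right)} = X + 7 \sqrt{X}$
$H = 47089$ ($H = 217^{2} = 47089$)
$\frac{H}{-36100} + \frac{22517}{\left(4907 - 1745\right) \frac{1}{G{\left(39 \right)} - 5096}} = \frac{47089}{-36100} + \frac{22517}{\left(4907 - 1745\right) \frac{1}{\left(39 + 7 \sqrt{39}\right) - 5096}} = 47089 \left(- \frac{1}{36100}\right) + \frac{22517}{3162 \frac{1}{-5057 + 7 \sqrt{39}}} = - \frac{47089}{36100} + 22517 \left(- \frac{5057}{3162} + \frac{7 \sqrt{39}}{3162}\right) = - \frac{47089}{36100} - \left(\frac{113868469}{3162} - \frac{157619 \sqrt{39}}{3162}\right) = - \frac{2055400313159}{57074100} + \frac{157619 \sqrt{39}}{3162}$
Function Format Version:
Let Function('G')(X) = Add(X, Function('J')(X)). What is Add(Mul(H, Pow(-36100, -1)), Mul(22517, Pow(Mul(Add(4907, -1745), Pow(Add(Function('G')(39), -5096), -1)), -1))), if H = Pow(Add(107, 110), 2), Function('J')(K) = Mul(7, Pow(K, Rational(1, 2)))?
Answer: Add(Rational(-2055400313159, 57074100), Mul(Rational(157619, 3162), Pow(39, Rational(1, 2)))) ≈ -35702.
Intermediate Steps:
Function('G')(X) = Add(X, Mul(7, Pow(X, Rational(1, 2))))
H = 47089 (H = Pow(217, 2) = 47089)
Add(Mul(H, Pow(-36100, -1)), Mul(22517, Pow(Mul(Add(4907, -1745), Pow(Add(Function('G')(39), -5096), -1)), -1))) = Add(Mul(47089, Pow(-36100, -1)), Mul(22517, Pow(Mul(Add(4907, -1745), Pow(Add(Add(39, Mul(7, Pow(39, Rational(1, 2)))), -5096), -1)), -1))) = Add(Mul(47089, Rational(-1, 36100)), Mul(22517, Pow(Mul(3162, Pow(Add(-5057, Mul(7, Pow(39, Rational(1, 2)))), -1)), -1))) = Add(Rational(-47089, 36100), Mul(22517, Add(Rational(-5057, 3162), Mul(Rational(7, 3162), Pow(39, Rational(1, 2)))))) = Add(Rational(-47089, 36100), Add(Rational(-113868469, 3162), Mul(Rational(157619, 3162), Pow(39, Rational(1, 2))))) = Add(Rational(-2055400313159, 57074100), Mul(Rational(157619, 3162), Pow(39, Rational(1, 2))))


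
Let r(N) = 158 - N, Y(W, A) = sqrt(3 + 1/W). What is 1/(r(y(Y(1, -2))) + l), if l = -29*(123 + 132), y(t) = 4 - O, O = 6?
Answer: -1/7235 ≈ -0.00013822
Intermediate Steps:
y(t) = -2 (y(t) = 4 - 1*6 = 4 - 6 = -2)
l = -7395 (l = -29*255 = -7395)
1/(r(y(Y(1, -2))) + l) = 1/((158 - 1*(-2)) - 7395) = 1/((158 + 2) - 7395) = 1/(160 - 7395) = 1/(-7235) = -1/7235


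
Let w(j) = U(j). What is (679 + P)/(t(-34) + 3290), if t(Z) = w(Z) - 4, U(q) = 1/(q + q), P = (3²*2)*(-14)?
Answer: 4148/31921 ≈ 0.12995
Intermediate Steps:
P = -252 (P = (9*2)*(-14) = 18*(-14) = -252)
U(q) = 1/(2*q)
w(j) = 1/(2*j)
t(Z) = -4 + 1/(2*Z) (t(Z) = 1/(2*Z) - 4 = -4 + 1/(2*Z))
(679 + P)/(t(-34) + 3290) = (679 - 252)/((-4 + (½)/(-34)) + 3290) = 427/((-4 + (½)*(-1/34)) + 3290) = 427/((-4 - 1/68) + 3290) = 427/(-273/68 + 3290) = 427/(223447/68) = 427*(68/223447) = 4148/31921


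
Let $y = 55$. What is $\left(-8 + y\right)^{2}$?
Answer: $2209$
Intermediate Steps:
$\left(-8 + y\right)^{2} = \left(-8 + 55\right)^{2} = 47^{2} = 2209$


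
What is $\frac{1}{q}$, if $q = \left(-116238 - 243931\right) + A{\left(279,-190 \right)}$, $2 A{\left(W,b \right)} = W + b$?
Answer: $- \frac{2}{720249} \approx -2.7768 \cdot 10^{-6}$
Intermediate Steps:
$A{\left(W,b \right)} = \frac{W}{2} + \frac{b}{2}$ ($A{\left(W,b \right)} = \frac{W + b}{2} = \frac{W}{2} + \frac{b}{2}$)
$q = - \frac{720249}{2}$ ($q = \left(-116238 - 243931\right) + \left(\frac{1}{2} \cdot 279 + \frac{1}{2} \left(-190\right)\right) = -360169 + \left(\frac{279}{2} - 95\right) = -360169 + \frac{89}{2} = - \frac{720249}{2} \approx -3.6012 \cdot 10^{5}$)
$\frac{1}{q} = \frac{1}{- \frac{720249}{2}} = - \frac{2}{720249}$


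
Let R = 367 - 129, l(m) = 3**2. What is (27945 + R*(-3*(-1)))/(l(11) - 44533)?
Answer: -28659/44524 ≈ -0.64367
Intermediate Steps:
l(m) = 9
R = 238
(27945 + R*(-3*(-1)))/(l(11) - 44533) = (27945 + 238*(-3*(-1)))/(9 - 44533) = (27945 + 238*3)/(-44524) = (27945 + 714)*(-1/44524) = 28659*(-1/44524) = -28659/44524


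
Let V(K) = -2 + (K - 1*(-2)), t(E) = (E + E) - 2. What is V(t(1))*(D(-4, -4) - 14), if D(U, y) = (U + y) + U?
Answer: 0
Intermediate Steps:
D(U, y) = y + 2*U
t(E) = -2 + 2*E (t(E) = 2*E - 2 = -2 + 2*E)
V(K) = K (V(K) = -2 + (K + 2) = -2 + (2 + K) = K)
V(t(1))*(D(-4, -4) - 14) = (-2 + 2*1)*((-4 + 2*(-4)) - 14) = (-2 + 2)*((-4 - 8) - 14) = 0*(-12 - 14) = 0*(-26) = 0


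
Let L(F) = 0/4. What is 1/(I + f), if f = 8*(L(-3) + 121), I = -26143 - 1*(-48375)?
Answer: 1/23200 ≈ 4.3103e-5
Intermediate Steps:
L(F) = 0 (L(F) = (¼)*0 = 0)
I = 22232 (I = -26143 + 48375 = 22232)
f = 968 (f = 8*(0 + 121) = 8*121 = 968)
1/(I + f) = 1/(22232 + 968) = 1/23200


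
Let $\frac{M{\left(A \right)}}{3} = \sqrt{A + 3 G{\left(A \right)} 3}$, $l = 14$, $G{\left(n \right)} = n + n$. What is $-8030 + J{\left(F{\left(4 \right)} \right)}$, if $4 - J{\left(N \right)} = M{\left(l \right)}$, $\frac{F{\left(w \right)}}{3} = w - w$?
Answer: $-8026 - 3 \sqrt{266} \approx -8074.9$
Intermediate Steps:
$G{\left(n \right)} = 2 n$
$F{\left(w \right)} = 0$ ($F{\left(w \right)} = 3 \left(w - w\right) = 3 \cdot 0 = 0$)
$M{\left(A \right)} = 3 \sqrt{19} \sqrt{A}$ ($M{\left(A \right)} = 3 \sqrt{A + 3 \cdot 2 A 3} = 3 \sqrt{A + 6 A 3} = 3 \sqrt{A + 18 A} = 3 \sqrt{19 A} = 3 \sqrt{19} \sqrt{A}$)
$J{\left(N \right)} = 4 - 3 \sqrt{266}$ ($J{\left(N \right)} = 4 - 3 \sqrt{19} \sqrt{14} = 4 - 3 \sqrt{266}$)
$-8030 + J{\left(F{\left(4 \right)} \right)} = -8030 + \left(4 - 3 \sqrt{266}\right) = -8026 - 3 \sqrt{266}$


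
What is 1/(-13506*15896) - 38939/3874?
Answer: -4179933746969/415857195312 ≈ -10.051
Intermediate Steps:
1/(-13506*15896) - 38939/3874 = -1/13506*1/15896 - 38939*1/3874 = -1/214691376 - 38939/3874 = -4179933746969/415857195312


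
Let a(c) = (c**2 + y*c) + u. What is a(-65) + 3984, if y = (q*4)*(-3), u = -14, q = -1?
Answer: 7415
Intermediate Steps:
y = 12 (y = -1*4*(-3) = -4*(-3) = 12)
a(c) = -14 + c**2 + 12*c (a(c) = (c**2 + 12*c) - 14 = -14 + c**2 + 12*c)
a(-65) + 3984 = (-14 + (-65)**2 + 12*(-65)) + 3984 = (-14 + 4225 - 780) + 3984 = 3431 + 3984 = 7415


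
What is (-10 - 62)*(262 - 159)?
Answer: -7416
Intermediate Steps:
(-10 - 62)*(262 - 159) = -72*103 = -7416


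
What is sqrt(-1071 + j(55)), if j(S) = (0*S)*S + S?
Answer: 2*I*sqrt(254) ≈ 31.875*I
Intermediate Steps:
j(S) = S (j(S) = 0*S + S = 0 + S = S)
sqrt(-1071 + j(55)) = sqrt(-1071 + 55) = sqrt(-1016) = 2*I*sqrt(254)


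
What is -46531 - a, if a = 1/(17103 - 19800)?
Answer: -125494106/2697 ≈ -46531.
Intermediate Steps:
a = -1/2697 (a = 1/(-2697) = -1/2697 ≈ -0.00037078)
-46531 - a = -46531 - 1*(-1/2697) = -46531 + 1/2697 = -125494106/2697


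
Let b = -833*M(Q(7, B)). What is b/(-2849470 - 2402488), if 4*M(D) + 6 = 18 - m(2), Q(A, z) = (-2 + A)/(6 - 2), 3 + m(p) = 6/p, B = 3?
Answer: 2499/5251958 ≈ 0.00047582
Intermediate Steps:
m(p) = -3 + 6/p
Q(A, z) = -½ + A/4 (Q(A, z) = (-2 + A)/4 = (-2 + A)*(¼) = -½ + A/4)
M(D) = 3 (M(D) = -3/2 + (18 - (-3 + 6/2))/4 = -3/2 + (18 - (-3 + 6*(½)))/4 = -3/2 + (18 - (-3 + 3))/4 = -3/2 + (18 - 1*0)/4 = -3/2 + (18 + 0)/4 = -3/2 + (¼)*18 = -3/2 + 9/2 = 3)
b = -2499 (b = -833*3 = -2499)
b/(-2849470 - 2402488) = -2499/(-2849470 - 2402488) = -2499/(-5251958) = -2499*(-1/5251958) = 2499/5251958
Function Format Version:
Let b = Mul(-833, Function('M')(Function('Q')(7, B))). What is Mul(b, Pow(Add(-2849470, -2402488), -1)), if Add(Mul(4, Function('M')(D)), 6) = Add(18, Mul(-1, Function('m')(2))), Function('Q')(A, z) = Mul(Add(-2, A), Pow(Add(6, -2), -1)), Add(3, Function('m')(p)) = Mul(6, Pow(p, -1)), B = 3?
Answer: Rational(2499, 5251958) ≈ 0.00047582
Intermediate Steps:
Function('m')(p) = Add(-3, Mul(6, Pow(p, -1)))
Function('Q')(A, z) = Add(Rational(-1, 2), Mul(Rational(1, 4), A)) (Function('Q')(A, z) = Mul(Add(-2, A), Pow(4, -1)) = Mul(Add(-2, A), Rational(1, 4)) = Add(Rational(-1, 2), Mul(Rational(1, 4), A)))
Function('M')(D) = 3 (Function('M')(D) = Add(Rational(-3, 2), Mul(Rational(1, 4), Add(18, Mul(-1, Add(-3, Mul(6, Pow(2, -1))))))) = Add(Rational(-3, 2), Mul(Rational(1, 4), Add(18, Mul(-1, Add(-3, Mul(6, Rational(1, 2))))))) = Add(Rational(-3, 2), Mul(Rational(1, 4), Add(18, Mul(-1, Add(-3, 3))))) = Add(Rational(-3, 2), Mul(Rational(1, 4), Add(18, Mul(-1, 0)))) = Add(Rational(-3, 2), Mul(Rational(1, 4), Add(18, 0))) = Add(Rational(-3, 2), Mul(Rational(1, 4), 18)) = Add(Rational(-3, 2), Rational(9, 2)) = 3)
b = -2499 (b = Mul(-833, 3) = -2499)
Mul(b, Pow(Add(-2849470, -2402488), -1)) = Mul(-2499, Pow(Add(-2849470, -2402488), -1)) = Mul(-2499, Pow(-5251958, -1)) = Mul(-2499, Rational(-1, 5251958)) = Rational(2499, 5251958)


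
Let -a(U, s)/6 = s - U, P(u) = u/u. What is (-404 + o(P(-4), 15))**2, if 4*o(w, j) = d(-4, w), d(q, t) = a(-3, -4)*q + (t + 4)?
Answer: 2673225/16 ≈ 1.6708e+5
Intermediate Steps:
P(u) = 1
a(U, s) = -6*s + 6*U (a(U, s) = -6*(s - U) = -6*s + 6*U)
d(q, t) = 4 + t + 6*q (d(q, t) = (-6*(-4) + 6*(-3))*q + (t + 4) = (24 - 18)*q + (4 + t) = 6*q + (4 + t) = 4 + t + 6*q)
o(w, j) = -5 + w/4 (o(w, j) = (4 + w + 6*(-4))/4 = (4 + w - 24)/4 = (-20 + w)/4 = -5 + w/4)
(-404 + o(P(-4), 15))**2 = (-404 + (-5 + (1/4)*1))**2 = (-404 + (-5 + 1/4))**2 = (-404 - 19/4)**2 = (-1635/4)**2 = 2673225/16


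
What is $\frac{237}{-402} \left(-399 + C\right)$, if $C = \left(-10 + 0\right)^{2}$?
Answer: $\frac{23621}{134} \approx 176.28$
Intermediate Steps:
$C = 100$ ($C = \left(-10\right)^{2} = 100$)
$\frac{237}{-402} \left(-399 + C\right) = \frac{237}{-402} \left(-399 + 100\right) = 237 \left(- \frac{1}{402}\right) \left(-299\right) = \left(- \frac{79}{134}\right) \left(-299\right) = \frac{23621}{134}$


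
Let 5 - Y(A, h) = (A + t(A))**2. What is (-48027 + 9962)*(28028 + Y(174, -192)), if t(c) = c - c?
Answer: 85379795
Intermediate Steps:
t(c) = 0
Y(A, h) = 5 - A**2 (Y(A, h) = 5 - (A + 0)**2 = 5 - A**2)
(-48027 + 9962)*(28028 + Y(174, -192)) = (-48027 + 9962)*(28028 + (5 - 1*174**2)) = -38065*(28028 + (5 - 1*30276)) = -38065*(28028 + (5 - 30276)) = -38065*(28028 - 30271) = -38065*(-2243) = 85379795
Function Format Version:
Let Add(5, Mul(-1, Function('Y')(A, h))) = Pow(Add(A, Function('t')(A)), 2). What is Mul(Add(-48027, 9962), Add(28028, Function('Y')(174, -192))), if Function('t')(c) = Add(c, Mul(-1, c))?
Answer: 85379795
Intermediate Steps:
Function('t')(c) = 0
Function('Y')(A, h) = Add(5, Mul(-1, Pow(A, 2))) (Function('Y')(A, h) = Add(5, Mul(-1, Pow(Add(A, 0), 2))) = Add(5, Mul(-1, Pow(A, 2))))
Mul(Add(-48027, 9962), Add(28028, Function('Y')(174, -192))) = Mul(Add(-48027, 9962), Add(28028, Add(5, Mul(-1, Pow(174, 2))))) = Mul(-38065, Add(28028, Add(5, Mul(-1, 30276)))) = Mul(-38065, Add(28028, Add(5, -30276))) = Mul(-38065, Add(28028, -30271)) = Mul(-38065, -2243) = 85379795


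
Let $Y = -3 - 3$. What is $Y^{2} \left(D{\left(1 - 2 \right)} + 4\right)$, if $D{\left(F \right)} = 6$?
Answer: $360$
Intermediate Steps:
$Y = -6$
$Y^{2} \left(D{\left(1 - 2 \right)} + 4\right) = \left(-6\right)^{2} \left(6 + 4\right) = 36 \cdot 10 = 360$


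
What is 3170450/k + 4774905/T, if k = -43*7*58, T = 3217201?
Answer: -5058307309480/28082947529 ≈ -180.12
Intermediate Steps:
k = -17458 (k = -301*58 = -17458)
3170450/k + 4774905/T = 3170450/(-17458) + 4774905/3217201 = 3170450*(-1/17458) + 4774905*(1/3217201) = -1585225/8729 + 4774905/3217201 = -5058307309480/28082947529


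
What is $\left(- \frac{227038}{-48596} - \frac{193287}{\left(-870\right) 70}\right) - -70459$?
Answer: $\frac{17378864703071}{246624700} \approx 70467.0$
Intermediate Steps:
$\left(- \frac{227038}{-48596} - \frac{193287}{\left(-870\right) 70}\right) - -70459 = \left(\left(-227038\right) \left(- \frac{1}{48596}\right) - \frac{193287}{-60900}\right) + 70459 = \left(\frac{113519}{24298} - - \frac{64429}{20300}\right) + 70459 = \left(\frac{113519}{24298} + \frac{64429}{20300}\right) + 70459 = \frac{1934965771}{246624700} + 70459 = \frac{17378864703071}{246624700}$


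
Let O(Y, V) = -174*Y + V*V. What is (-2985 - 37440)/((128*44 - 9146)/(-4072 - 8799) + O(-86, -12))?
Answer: -520310175/194458582 ≈ -2.6757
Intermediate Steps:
O(Y, V) = V² - 174*Y (O(Y, V) = -174*Y + V² = V² - 174*Y)
(-2985 - 37440)/((128*44 - 9146)/(-4072 - 8799) + O(-86, -12)) = (-2985 - 37440)/((128*44 - 9146)/(-4072 - 8799) + ((-12)² - 174*(-86))) = -40425/((5632 - 9146)/(-12871) + (144 + 14964)) = -40425/(-3514*(-1/12871) + 15108) = -40425/(3514/12871 + 15108) = -40425/194458582/12871 = -40425*12871/194458582 = -520310175/194458582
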